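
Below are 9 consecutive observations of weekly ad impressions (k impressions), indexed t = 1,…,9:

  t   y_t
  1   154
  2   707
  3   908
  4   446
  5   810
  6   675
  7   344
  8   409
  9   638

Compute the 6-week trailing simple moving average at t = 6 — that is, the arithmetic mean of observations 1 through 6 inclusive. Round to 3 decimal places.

Sum of periods 1–6: 154 + 707 + 908 + 446 + 810 + 675 = 3700
Divide by 6: 3700 / 6 = 616.667

616.667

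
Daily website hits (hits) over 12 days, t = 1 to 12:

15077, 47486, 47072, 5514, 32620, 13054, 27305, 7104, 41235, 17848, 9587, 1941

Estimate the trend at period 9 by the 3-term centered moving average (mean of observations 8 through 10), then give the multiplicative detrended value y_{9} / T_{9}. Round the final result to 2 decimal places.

Trend T_9 = (7104 + 41235 + 17848) / 3 = 66187/3 = 22062.3333
Ratio to trend: 41235 / 22062.3333 = 1.87

1.87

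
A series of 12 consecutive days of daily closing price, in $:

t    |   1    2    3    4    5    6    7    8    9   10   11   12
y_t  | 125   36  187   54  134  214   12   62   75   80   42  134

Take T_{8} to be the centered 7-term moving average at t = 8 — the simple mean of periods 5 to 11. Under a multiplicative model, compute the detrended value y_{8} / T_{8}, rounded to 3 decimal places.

0.701

Trend T_8 = (134 + 214 + 12 + 62 + 75 + 80 + 42) / 7 = 619/7 = 88.42857
Ratio to trend: 62 / 88.42857 = 0.701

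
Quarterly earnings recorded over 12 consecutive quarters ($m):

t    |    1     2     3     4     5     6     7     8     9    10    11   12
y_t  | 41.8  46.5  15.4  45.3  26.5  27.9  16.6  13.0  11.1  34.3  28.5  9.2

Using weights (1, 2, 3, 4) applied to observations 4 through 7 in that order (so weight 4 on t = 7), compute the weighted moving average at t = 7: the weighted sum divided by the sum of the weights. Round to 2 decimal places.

24.84

Weighted sum: 1·45.3 + 2·26.5 + 3·27.9 + 4·16.6 = 45.3 + 53.0 + 83.7 + 66.4 = 248.4
Weight total: 1 + 2 + 3 + 4 = 10
WMA = 248.4 / 10 = 24.84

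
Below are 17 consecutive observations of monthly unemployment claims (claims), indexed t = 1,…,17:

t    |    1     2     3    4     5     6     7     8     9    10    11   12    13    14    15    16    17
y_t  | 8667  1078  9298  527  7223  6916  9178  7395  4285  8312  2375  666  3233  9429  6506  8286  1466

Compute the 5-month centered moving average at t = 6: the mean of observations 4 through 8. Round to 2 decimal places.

6247.80

Sum of periods 4–8: 527 + 7223 + 6916 + 9178 + 7395 = 31239
Divide by 5: 31239 / 5 = 6247.80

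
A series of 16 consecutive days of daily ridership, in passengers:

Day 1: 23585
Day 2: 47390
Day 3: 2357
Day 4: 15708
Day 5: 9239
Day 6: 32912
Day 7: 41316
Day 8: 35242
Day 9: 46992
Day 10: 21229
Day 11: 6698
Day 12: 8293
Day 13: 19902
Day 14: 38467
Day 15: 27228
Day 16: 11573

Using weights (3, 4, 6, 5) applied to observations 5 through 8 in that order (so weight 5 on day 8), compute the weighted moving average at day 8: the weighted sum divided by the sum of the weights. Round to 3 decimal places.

32415.056

Weighted sum: 3·9239 + 4·32912 + 6·41316 + 5·35242 = 27717 + 131648 + 247896 + 176210 = 583471
Weight total: 3 + 4 + 6 + 5 = 18
WMA = 583471 / 18 = 32415.056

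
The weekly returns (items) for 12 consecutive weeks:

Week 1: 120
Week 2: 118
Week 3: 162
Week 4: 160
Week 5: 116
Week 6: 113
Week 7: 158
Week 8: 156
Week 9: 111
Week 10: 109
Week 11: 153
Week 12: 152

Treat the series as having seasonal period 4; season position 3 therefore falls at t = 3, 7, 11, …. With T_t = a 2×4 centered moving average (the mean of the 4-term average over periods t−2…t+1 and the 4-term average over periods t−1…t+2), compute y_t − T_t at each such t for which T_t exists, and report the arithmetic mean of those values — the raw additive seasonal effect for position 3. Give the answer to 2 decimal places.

22.69

Season position 3 occurs at t = 3, 7 (where T_t is defined).
t=3: T_3 = 139.5000; y_3 − T_3 = 162 − 139.5000 = 22.5000
t=7: T_7 = 135.1250; y_7 − T_7 = 158 − 135.1250 = 22.8750
Mean deviation: (22.5000 + 22.8750) / 2 = 22.69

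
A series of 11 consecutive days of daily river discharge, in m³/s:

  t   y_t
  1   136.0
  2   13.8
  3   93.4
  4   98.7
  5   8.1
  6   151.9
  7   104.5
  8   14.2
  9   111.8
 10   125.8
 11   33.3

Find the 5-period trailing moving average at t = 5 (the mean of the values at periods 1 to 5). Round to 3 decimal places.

70.000

Sum of periods 1–5: 136.0 + 13.8 + 93.4 + 98.7 + 8.1 = 350.0
Divide by 5: 350.0 / 5 = 70.000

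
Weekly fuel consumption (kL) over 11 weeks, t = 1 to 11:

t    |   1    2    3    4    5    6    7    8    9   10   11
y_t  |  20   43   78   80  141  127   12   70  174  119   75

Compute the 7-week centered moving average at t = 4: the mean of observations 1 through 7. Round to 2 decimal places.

71.57

Sum of periods 1–7: 20 + 43 + 78 + 80 + 141 + 127 + 12 = 501
Divide by 7: 501 / 7 = 71.57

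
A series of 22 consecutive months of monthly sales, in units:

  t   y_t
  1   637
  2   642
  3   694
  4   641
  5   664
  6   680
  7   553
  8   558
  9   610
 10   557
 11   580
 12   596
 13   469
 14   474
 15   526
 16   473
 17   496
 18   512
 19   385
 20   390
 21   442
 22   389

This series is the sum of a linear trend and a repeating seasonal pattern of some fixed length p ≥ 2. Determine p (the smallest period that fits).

6

First differences y_{t+1} − y_t: 5, 52, -53, 23, 16, -127, 5, 52, -53, 23, 16, -127, 5, 52, …
The difference pattern repeats every 6 terms and not for any smaller step, so p = 6.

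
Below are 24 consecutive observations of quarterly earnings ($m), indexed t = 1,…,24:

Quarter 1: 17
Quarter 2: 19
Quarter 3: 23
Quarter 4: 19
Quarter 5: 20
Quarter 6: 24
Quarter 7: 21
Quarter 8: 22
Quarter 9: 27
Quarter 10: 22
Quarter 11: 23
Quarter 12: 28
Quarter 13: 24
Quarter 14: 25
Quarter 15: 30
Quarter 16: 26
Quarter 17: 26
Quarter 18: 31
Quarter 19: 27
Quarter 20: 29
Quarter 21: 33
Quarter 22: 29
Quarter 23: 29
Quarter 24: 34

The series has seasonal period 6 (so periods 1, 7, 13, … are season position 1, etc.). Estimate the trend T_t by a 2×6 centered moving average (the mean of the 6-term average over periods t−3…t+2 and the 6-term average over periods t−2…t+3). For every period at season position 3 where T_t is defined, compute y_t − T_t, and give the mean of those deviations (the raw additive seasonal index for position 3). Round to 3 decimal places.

Season position 3 occurs at t = 9, 15, 21 (where T_t is defined).
t=9: T_9 = 23.50000; y_9 − T_9 = 27 − 23.50000 = 3.50000
t=15: T_15 = 26.75000; y_15 − T_15 = 30 − 26.75000 = 3.25000
t=21: T_21 = 29.91667; y_21 − T_21 = 33 − 29.91667 = 3.08333
Mean deviation: (3.50000 + 3.25000 + 3.08333) / 3 = 3.278

3.278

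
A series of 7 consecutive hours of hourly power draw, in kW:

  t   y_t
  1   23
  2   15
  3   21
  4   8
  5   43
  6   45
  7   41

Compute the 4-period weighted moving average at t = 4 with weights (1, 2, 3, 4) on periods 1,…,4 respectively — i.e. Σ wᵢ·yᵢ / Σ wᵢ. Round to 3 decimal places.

14.800

Weighted sum: 1·23 + 2·15 + 3·21 + 4·8 = 23 + 30 + 63 + 32 = 148
Weight total: 1 + 2 + 3 + 4 = 10
WMA = 148 / 10 = 14.800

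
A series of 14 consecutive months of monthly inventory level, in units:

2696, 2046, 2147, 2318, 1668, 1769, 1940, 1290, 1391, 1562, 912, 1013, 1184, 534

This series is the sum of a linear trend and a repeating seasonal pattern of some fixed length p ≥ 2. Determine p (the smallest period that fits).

First differences y_{t+1} − y_t: -650, 101, 171, -650, 101, 171, -650, 101, …
The difference pattern repeats every 3 terms and not for any smaller step, so p = 3.

3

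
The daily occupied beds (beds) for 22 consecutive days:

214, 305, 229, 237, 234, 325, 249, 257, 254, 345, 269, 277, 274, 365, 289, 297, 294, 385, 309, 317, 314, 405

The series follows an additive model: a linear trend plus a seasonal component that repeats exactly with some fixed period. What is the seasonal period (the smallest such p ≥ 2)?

First differences y_{t+1} − y_t: 91, -76, 8, -3, 91, -76, 8, -3, 91, -76, …
The difference pattern repeats every 4 terms and not for any smaller step, so p = 4.

4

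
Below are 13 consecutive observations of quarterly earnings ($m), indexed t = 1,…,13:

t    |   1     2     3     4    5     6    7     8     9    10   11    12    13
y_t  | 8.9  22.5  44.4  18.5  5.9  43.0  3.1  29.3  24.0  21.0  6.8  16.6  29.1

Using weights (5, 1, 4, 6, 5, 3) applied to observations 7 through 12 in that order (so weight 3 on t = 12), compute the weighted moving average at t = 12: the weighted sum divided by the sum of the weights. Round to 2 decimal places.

Weighted sum: 5·3.1 + 1·29.3 + 4·24.0 + 6·21.0 + 5·6.8 + 3·16.6 = 15.5 + 29.3 + 96.0 + 126.0 + 34.0 + 49.8 = 350.6
Weight total: 5 + 1 + 4 + 6 + 5 + 3 = 24
WMA = 350.6 / 24 = 14.61

14.61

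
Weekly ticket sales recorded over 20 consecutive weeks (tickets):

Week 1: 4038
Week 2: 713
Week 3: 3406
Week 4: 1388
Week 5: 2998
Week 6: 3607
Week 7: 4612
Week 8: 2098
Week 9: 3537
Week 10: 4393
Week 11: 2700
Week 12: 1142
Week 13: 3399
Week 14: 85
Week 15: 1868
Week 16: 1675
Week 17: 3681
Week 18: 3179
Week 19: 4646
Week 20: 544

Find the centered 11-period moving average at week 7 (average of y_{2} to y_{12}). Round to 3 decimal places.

2781.273

Sum of periods 2–12: 713 + 3406 + 1388 + 2998 + 3607 + 4612 + 2098 + 3537 + 4393 + 2700 + 1142 = 30594
Divide by 11: 30594 / 11 = 2781.273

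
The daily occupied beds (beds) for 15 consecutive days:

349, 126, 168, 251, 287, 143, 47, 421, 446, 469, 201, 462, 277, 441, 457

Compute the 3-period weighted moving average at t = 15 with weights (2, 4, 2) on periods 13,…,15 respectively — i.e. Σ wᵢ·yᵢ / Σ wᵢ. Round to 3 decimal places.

404.000

Weighted sum: 2·277 + 4·441 + 2·457 = 554 + 1764 + 914 = 3232
Weight total: 2 + 4 + 2 = 8
WMA = 3232 / 8 = 404.000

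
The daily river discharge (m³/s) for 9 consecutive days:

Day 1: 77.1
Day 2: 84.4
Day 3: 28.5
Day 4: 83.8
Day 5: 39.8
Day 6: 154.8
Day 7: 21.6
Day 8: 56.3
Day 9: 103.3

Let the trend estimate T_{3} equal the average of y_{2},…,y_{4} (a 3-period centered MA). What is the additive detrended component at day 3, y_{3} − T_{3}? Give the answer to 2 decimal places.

-37.07

Trend T_3 = (84.4 + 28.5 + 83.8) / 3 = 196.7/3 = 65.5667
Detrended value: 28.5 − 65.5667 = -37.07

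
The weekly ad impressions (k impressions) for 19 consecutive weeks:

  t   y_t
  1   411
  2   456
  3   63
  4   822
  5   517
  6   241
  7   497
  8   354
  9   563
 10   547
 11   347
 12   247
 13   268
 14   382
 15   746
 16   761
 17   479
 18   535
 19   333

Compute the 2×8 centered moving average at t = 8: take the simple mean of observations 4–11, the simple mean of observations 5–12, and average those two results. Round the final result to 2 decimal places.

450.06

Sum over 4–11: 822 + 517 + 241 + 497 + 354 + 563 + 547 + 347 = 3888
Sum over 5–12: 517 + 241 + 497 + 354 + 563 + 547 + 347 + 247 = 3313
CMA at t=8 = (3888 + 3313) / (2·8) = 7201 / 16 = 450.06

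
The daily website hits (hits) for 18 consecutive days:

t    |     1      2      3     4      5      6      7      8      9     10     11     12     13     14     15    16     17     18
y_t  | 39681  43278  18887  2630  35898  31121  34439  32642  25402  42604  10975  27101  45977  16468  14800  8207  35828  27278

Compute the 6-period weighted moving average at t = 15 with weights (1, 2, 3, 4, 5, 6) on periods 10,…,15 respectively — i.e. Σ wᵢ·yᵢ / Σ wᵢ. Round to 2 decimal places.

Weighted sum: 1·42604 + 2·10975 + 3·27101 + 4·45977 + 5·16468 + 6·14800 = 42604 + 21950 + 81303 + 183908 + 82340 + 88800 = 500905
Weight total: 1 + 2 + 3 + 4 + 5 + 6 = 21
WMA = 500905 / 21 = 23852.62

23852.62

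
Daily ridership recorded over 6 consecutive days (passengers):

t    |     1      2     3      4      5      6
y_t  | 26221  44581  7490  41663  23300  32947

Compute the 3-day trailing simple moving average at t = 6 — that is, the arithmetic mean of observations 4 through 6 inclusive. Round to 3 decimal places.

32636.667

Sum of periods 4–6: 41663 + 23300 + 32947 = 97910
Divide by 3: 97910 / 3 = 32636.667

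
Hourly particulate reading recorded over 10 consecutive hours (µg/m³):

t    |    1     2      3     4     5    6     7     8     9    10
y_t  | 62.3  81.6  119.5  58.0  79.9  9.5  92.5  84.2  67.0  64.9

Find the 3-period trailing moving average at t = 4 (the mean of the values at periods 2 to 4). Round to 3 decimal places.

86.367

Sum of periods 2–4: 81.6 + 119.5 + 58.0 = 259.1
Divide by 3: 259.1 / 3 = 86.367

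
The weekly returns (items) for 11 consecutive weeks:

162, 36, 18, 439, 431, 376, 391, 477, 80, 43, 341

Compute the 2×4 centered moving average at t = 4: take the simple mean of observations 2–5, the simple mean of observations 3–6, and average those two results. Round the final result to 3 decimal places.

Sum over 2–5: 36 + 18 + 439 + 431 = 924
Sum over 3–6: 18 + 439 + 431 + 376 = 1264
CMA at t=4 = (924 + 1264) / (2·4) = 2188 / 8 = 273.500

273.500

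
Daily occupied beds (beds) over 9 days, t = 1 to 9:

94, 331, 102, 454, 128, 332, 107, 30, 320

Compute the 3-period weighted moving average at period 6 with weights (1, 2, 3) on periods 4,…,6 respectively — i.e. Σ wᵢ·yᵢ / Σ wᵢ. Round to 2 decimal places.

284.33

Weighted sum: 1·454 + 2·128 + 3·332 = 454 + 256 + 996 = 1706
Weight total: 1 + 2 + 3 = 6
WMA = 1706 / 6 = 284.33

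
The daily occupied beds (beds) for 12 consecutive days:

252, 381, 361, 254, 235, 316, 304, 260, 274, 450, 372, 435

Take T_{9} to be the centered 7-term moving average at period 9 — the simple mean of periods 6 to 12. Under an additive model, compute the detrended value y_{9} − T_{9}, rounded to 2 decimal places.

Trend T_9 = (316 + 304 + 260 + 274 + 450 + 372 + 435) / 7 = 2411/7 = 344.4286
Detrended value: 274 − 344.4286 = -70.43

-70.43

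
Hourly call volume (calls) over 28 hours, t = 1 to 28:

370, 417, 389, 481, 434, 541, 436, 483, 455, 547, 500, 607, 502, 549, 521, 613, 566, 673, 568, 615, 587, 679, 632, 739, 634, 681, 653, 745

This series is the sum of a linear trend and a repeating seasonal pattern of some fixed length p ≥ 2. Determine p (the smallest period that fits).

First differences y_{t+1} − y_t: 47, -28, 92, -47, 107, -105, 47, -28, 92, -47, 107, -105, 47, -28, …
The difference pattern repeats every 6 terms and not for any smaller step, so p = 6.

6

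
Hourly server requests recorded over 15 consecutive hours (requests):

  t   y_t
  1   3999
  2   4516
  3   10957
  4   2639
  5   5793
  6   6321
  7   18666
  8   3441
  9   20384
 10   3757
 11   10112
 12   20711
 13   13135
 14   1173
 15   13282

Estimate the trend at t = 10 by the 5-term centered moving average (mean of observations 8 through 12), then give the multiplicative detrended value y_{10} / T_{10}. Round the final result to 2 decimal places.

Trend T_10 = (3441 + 20384 + 3757 + 10112 + 20711) / 5 = 58405/5 = 11681.0000
Ratio to trend: 3757 / 11681.0000 = 0.32

0.32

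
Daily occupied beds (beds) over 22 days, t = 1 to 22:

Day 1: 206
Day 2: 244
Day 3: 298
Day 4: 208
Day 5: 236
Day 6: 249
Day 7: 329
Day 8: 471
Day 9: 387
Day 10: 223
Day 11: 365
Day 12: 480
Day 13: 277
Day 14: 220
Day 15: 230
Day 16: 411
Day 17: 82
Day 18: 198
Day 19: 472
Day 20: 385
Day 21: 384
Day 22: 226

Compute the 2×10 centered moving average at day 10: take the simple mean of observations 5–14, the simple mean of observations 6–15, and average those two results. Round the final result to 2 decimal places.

Sum over 5–14: 236 + 249 + 329 + 471 + 387 + 223 + 365 + 480 + 277 + 220 = 3237
Sum over 6–15: 249 + 329 + 471 + 387 + 223 + 365 + 480 + 277 + 220 + 230 = 3231
CMA at t=10 = (3237 + 3231) / (2·10) = 6468 / 20 = 323.40

323.40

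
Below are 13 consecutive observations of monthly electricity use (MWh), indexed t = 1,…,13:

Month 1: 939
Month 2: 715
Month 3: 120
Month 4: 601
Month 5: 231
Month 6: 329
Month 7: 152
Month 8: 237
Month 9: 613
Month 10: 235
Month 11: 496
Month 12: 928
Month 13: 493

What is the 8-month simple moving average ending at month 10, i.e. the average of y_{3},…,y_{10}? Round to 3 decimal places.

Sum of periods 3–10: 120 + 601 + 231 + 329 + 152 + 237 + 613 + 235 = 2518
Divide by 8: 2518 / 8 = 314.750

314.750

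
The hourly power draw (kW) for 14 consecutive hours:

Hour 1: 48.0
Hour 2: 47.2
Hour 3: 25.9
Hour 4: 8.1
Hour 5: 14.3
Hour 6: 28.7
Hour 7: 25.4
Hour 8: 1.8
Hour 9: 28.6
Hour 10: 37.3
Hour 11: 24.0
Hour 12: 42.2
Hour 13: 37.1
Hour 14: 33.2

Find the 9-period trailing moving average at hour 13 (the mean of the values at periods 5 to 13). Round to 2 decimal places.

26.60

Sum of periods 5–13: 14.3 + 28.7 + 25.4 + 1.8 + 28.6 + 37.3 + 24.0 + 42.2 + 37.1 = 239.4
Divide by 9: 239.4 / 9 = 26.60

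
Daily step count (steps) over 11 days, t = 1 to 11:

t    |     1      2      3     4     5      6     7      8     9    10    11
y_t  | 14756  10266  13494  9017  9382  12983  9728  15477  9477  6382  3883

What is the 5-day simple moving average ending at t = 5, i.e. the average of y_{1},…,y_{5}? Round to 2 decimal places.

11383.00

Sum of periods 1–5: 14756 + 10266 + 13494 + 9017 + 9382 = 56915
Divide by 5: 56915 / 5 = 11383.00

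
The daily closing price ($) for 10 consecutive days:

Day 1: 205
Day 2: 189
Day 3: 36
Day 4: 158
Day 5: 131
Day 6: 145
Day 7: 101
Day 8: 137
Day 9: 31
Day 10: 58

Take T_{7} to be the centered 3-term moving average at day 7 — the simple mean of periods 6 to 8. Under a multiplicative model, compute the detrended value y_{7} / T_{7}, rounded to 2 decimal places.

0.79

Trend T_7 = (145 + 101 + 137) / 3 = 383/3 = 127.6667
Ratio to trend: 101 / 127.6667 = 0.79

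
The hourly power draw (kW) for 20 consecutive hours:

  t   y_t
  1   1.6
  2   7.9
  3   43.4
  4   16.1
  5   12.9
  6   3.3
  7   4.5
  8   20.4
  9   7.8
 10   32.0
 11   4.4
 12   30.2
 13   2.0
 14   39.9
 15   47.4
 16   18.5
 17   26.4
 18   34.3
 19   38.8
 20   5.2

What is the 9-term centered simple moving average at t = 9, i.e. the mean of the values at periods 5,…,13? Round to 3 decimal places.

Sum of periods 5–13: 12.9 + 3.3 + 4.5 + 20.4 + 7.8 + 32.0 + 4.4 + 30.2 + 2.0 = 117.5
Divide by 9: 117.5 / 9 = 13.056

13.056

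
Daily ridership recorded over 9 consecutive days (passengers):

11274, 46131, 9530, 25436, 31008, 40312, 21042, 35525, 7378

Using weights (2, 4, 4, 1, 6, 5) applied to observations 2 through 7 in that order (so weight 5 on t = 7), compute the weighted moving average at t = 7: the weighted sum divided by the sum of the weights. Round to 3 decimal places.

27737.091

Weighted sum: 2·46131 + 4·9530 + 4·25436 + 1·31008 + 6·40312 + 5·21042 = 92262 + 38120 + 101744 + 31008 + 241872 + 105210 = 610216
Weight total: 2 + 4 + 4 + 1 + 6 + 5 = 22
WMA = 610216 / 22 = 27737.091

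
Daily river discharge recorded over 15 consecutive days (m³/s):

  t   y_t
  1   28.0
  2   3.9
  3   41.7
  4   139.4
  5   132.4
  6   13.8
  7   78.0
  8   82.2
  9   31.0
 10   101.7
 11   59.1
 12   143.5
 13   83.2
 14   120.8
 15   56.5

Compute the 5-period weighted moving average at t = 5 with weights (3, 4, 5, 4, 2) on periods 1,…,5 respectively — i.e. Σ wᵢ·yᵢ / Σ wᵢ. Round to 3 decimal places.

Weighted sum: 3·28.0 + 4·3.9 + 5·41.7 + 4·139.4 + 2·132.4 = 84.0 + 15.6 + 208.5 + 557.6 + 264.8 = 1130.5
Weight total: 3 + 4 + 5 + 4 + 2 = 18
WMA = 1130.5 / 18 = 62.806

62.806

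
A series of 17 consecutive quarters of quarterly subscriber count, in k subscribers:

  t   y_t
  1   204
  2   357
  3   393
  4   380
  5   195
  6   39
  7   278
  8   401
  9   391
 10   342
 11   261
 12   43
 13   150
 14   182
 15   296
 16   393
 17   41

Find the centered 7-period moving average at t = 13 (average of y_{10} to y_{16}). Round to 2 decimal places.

Sum of periods 10–16: 342 + 261 + 43 + 150 + 182 + 296 + 393 = 1667
Divide by 7: 1667 / 7 = 238.14

238.14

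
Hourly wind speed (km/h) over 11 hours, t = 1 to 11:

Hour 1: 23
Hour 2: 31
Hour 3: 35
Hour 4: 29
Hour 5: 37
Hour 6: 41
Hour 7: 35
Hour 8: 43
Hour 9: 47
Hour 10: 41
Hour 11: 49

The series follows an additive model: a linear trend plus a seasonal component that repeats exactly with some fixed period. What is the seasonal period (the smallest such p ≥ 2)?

First differences y_{t+1} − y_t: 8, 4, -6, 8, 4, -6, 8, 4, …
The difference pattern repeats every 3 terms and not for any smaller step, so p = 3.

3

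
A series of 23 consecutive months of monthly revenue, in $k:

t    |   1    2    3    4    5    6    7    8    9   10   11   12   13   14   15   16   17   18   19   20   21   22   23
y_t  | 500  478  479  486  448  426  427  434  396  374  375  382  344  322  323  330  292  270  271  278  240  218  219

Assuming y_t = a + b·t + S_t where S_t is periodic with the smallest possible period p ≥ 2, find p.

First differences y_{t+1} − y_t: -22, 1, 7, -38, -22, 1, 7, -38, -22, 1, …
The difference pattern repeats every 4 terms and not for any smaller step, so p = 4.

4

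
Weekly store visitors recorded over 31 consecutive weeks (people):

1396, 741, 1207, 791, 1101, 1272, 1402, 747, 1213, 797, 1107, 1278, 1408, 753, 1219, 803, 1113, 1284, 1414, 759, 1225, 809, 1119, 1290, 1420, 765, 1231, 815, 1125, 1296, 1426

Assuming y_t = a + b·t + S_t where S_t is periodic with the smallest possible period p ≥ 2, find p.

6

First differences y_{t+1} − y_t: -655, 466, -416, 310, 171, 130, -655, 466, -416, 310, 171, 130, -655, 466, …
The difference pattern repeats every 6 terms and not for any smaller step, so p = 6.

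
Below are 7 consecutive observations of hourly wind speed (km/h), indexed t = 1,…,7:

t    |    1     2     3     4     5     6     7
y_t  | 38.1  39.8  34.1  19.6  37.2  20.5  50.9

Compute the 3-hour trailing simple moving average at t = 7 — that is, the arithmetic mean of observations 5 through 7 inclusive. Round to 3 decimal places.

Sum of periods 5–7: 37.2 + 20.5 + 50.9 = 108.6
Divide by 3: 108.6 / 3 = 36.200

36.200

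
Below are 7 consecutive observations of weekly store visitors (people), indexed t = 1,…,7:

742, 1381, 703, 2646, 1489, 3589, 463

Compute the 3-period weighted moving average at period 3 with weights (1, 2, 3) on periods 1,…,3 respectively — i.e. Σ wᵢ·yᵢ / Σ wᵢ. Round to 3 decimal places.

Weighted sum: 1·742 + 2·1381 + 3·703 = 742 + 2762 + 2109 = 5613
Weight total: 1 + 2 + 3 = 6
WMA = 5613 / 6 = 935.500

935.500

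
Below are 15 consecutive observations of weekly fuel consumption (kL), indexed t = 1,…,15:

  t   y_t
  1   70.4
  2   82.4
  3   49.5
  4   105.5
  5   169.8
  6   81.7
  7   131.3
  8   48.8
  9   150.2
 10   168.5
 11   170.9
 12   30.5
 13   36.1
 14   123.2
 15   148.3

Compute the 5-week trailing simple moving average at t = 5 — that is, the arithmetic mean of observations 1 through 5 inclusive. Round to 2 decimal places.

Sum of periods 1–5: 70.4 + 82.4 + 49.5 + 105.5 + 169.8 = 477.6
Divide by 5: 477.6 / 5 = 95.52

95.52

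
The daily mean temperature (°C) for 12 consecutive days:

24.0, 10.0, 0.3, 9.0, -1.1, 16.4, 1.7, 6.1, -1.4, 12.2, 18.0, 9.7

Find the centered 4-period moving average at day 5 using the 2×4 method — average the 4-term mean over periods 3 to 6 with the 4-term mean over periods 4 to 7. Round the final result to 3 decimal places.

6.325

Sum over 3–6: 0.3 + 9.0 + (-1.1) + 16.4 = 24.6
Sum over 4–7: 9.0 + (-1.1) + 16.4 + 1.7 = 26.0
CMA at t=5 = (24.6 + 26.0) / (2·4) = 50.6 / 8 = 6.325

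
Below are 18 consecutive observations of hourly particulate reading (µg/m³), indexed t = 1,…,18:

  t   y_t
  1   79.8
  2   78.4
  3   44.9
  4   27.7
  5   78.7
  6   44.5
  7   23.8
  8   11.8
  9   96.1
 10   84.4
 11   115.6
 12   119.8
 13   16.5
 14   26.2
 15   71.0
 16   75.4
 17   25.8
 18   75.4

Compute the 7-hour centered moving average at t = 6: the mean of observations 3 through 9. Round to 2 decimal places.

Sum of periods 3–9: 44.9 + 27.7 + 78.7 + 44.5 + 23.8 + 11.8 + 96.1 = 327.5
Divide by 7: 327.5 / 7 = 46.79

46.79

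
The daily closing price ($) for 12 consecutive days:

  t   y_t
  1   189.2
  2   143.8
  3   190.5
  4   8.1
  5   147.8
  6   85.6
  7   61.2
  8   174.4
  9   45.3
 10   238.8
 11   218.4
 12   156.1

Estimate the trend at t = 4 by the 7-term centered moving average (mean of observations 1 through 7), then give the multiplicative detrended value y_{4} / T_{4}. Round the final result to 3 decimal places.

0.069

Trend T_4 = (189.2 + 143.8 + 190.5 + 8.1 + 147.8 + 85.6 + 61.2) / 7 = 826.2/7 = 118.02857
Ratio to trend: 8.1 / 118.02857 = 0.069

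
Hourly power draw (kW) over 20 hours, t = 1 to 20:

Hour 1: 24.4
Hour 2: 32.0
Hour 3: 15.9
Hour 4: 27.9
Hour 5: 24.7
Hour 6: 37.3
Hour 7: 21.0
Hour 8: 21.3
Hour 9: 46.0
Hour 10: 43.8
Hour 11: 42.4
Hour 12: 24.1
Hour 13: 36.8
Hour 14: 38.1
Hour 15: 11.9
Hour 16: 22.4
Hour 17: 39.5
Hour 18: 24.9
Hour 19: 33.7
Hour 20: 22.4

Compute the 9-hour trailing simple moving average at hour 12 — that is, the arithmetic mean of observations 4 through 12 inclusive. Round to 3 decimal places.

32.056

Sum of periods 4–12: 27.9 + 24.7 + 37.3 + 21.0 + 21.3 + 46.0 + 43.8 + 42.4 + 24.1 = 288.5
Divide by 9: 288.5 / 9 = 32.056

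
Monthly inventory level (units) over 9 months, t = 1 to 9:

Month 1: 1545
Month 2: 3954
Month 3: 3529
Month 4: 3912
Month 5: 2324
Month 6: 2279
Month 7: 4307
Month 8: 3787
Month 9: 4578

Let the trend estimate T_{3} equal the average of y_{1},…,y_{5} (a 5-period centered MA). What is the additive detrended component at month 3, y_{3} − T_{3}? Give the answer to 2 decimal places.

476.20

Trend T_3 = (1545 + 3954 + 3529 + 3912 + 2324) / 5 = 15264/5 = 3052.8000
Detrended value: 3529 − 3052.8000 = 476.20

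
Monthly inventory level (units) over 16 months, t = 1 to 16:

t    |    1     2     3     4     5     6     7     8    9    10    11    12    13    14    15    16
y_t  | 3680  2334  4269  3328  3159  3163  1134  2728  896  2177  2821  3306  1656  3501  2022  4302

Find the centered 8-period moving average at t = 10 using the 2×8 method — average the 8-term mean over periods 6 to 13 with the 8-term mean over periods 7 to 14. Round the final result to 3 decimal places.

Sum over 6–13: 3163 + 1134 + 2728 + 896 + 2177 + 2821 + 3306 + 1656 = 17881
Sum over 7–14: 1134 + 2728 + 896 + 2177 + 2821 + 3306 + 1656 + 3501 = 18219
CMA at t=10 = (17881 + 18219) / (2·8) = 36100 / 16 = 2256.250

2256.250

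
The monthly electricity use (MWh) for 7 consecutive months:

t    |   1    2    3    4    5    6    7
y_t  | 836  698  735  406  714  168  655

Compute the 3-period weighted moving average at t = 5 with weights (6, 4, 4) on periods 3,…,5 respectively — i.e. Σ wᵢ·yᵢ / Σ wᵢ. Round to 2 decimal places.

635.00

Weighted sum: 6·735 + 4·406 + 4·714 = 4410 + 1624 + 2856 = 8890
Weight total: 6 + 4 + 4 = 14
WMA = 8890 / 14 = 635.00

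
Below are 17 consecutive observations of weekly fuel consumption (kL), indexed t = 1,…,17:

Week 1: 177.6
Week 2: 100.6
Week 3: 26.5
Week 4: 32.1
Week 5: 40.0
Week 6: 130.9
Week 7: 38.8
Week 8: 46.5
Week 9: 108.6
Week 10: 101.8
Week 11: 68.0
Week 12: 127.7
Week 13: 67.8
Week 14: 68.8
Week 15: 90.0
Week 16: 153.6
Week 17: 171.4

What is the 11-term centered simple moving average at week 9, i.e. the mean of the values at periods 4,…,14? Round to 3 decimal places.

Sum of periods 4–14: 32.1 + 40.0 + 130.9 + 38.8 + 46.5 + 108.6 + 101.8 + 68.0 + 127.7 + 67.8 + 68.8 = 831.0
Divide by 11: 831.0 / 11 = 75.545

75.545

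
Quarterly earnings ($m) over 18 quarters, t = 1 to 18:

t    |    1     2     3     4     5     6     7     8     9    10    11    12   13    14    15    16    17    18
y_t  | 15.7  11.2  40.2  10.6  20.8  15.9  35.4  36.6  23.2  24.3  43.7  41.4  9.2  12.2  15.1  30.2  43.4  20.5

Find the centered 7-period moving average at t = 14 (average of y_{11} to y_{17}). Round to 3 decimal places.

27.886

Sum of periods 11–17: 43.7 + 41.4 + 9.2 + 12.2 + 15.1 + 30.2 + 43.4 = 195.2
Divide by 7: 195.2 / 7 = 27.886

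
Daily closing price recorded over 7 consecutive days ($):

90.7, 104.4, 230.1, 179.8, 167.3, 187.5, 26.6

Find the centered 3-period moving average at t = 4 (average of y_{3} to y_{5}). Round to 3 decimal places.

Sum of periods 3–5: 230.1 + 179.8 + 167.3 = 577.2
Divide by 3: 577.2 / 3 = 192.400

192.400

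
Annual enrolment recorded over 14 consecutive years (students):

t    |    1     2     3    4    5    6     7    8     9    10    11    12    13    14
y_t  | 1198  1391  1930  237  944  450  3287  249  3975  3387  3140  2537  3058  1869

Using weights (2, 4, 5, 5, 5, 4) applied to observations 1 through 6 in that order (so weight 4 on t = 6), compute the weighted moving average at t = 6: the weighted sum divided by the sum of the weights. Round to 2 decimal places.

Weighted sum: 2·1198 + 4·1391 + 5·1930 + 5·237 + 5·944 + 4·450 = 2396 + 5564 + 9650 + 1185 + 4720 + 1800 = 25315
Weight total: 2 + 4 + 5 + 5 + 5 + 4 = 25
WMA = 25315 / 25 = 1012.60

1012.60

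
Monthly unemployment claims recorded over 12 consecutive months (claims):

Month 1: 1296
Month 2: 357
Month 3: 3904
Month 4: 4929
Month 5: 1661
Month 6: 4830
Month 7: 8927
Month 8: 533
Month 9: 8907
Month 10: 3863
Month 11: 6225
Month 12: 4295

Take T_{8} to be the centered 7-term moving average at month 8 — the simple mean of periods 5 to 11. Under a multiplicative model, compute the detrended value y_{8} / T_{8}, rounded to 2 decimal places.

Trend T_8 = (1661 + 4830 + 8927 + 533 + 8907 + 3863 + 6225) / 7 = 34946/7 = 4992.2857
Ratio to trend: 533 / 4992.2857 = 0.11

0.11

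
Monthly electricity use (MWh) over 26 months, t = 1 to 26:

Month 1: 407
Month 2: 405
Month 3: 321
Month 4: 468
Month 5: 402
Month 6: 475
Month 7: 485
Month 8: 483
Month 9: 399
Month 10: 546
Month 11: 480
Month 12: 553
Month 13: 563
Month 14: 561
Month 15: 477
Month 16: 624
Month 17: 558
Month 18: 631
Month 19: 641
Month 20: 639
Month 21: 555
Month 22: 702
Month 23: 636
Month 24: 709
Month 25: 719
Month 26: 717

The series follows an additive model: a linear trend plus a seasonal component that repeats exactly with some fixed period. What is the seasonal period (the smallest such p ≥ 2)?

First differences y_{t+1} − y_t: -2, -84, 147, -66, 73, 10, -2, -84, 147, -66, 73, 10, -2, -84, …
The difference pattern repeats every 6 terms and not for any smaller step, so p = 6.

6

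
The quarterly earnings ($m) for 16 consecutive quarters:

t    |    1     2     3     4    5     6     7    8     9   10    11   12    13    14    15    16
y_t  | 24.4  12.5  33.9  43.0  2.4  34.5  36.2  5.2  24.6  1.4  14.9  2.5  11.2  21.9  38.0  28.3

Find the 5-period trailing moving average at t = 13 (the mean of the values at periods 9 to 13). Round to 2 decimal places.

10.92

Sum of periods 9–13: 24.6 + 1.4 + 14.9 + 2.5 + 11.2 = 54.6
Divide by 5: 54.6 / 5 = 10.92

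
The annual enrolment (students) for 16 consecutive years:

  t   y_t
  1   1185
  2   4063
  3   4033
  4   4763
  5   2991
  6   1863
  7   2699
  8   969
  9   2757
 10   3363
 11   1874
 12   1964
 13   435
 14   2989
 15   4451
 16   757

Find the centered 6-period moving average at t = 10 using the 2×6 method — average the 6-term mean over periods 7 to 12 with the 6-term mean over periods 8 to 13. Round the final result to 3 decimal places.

2082.333

Sum over 7–12: 2699 + 969 + 2757 + 3363 + 1874 + 1964 = 13626
Sum over 8–13: 969 + 2757 + 3363 + 1874 + 1964 + 435 = 11362
CMA at t=10 = (13626 + 11362) / (2·6) = 24988 / 12 = 2082.333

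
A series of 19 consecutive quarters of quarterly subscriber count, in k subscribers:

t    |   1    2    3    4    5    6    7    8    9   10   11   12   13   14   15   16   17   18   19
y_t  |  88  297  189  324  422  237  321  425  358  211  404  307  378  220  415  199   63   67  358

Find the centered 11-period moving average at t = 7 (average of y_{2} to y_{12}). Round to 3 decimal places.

Sum of periods 2–12: 297 + 189 + 324 + 422 + 237 + 321 + 425 + 358 + 211 + 404 + 307 = 3495
Divide by 11: 3495 / 11 = 317.727

317.727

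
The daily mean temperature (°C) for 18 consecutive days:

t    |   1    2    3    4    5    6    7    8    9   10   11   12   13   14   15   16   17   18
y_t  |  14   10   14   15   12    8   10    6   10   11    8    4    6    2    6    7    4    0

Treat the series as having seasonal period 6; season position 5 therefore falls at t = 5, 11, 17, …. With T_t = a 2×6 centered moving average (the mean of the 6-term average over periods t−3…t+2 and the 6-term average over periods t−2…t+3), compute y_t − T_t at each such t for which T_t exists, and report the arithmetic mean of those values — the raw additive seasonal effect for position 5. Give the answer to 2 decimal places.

0.83

Season position 5 occurs at t = 5, 11 (where T_t is defined).
t=5: T_5 = 11.1667; y_5 − T_5 = 12 − 11.1667 = 0.8333
t=11: T_11 = 7.1667; y_11 − T_11 = 8 − 7.1667 = 0.8333
Mean deviation: (0.8333 + 0.8333) / 2 = 0.83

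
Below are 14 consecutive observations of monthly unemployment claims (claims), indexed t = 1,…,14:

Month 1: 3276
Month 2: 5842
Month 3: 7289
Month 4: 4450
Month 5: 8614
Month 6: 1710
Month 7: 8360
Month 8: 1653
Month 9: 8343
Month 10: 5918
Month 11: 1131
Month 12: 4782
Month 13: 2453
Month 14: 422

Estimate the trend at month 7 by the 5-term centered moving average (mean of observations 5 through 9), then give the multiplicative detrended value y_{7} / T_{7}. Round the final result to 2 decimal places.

1.46

Trend T_7 = (8614 + 1710 + 8360 + 1653 + 8343) / 5 = 28680/5 = 5736.0000
Ratio to trend: 8360 / 5736.0000 = 1.46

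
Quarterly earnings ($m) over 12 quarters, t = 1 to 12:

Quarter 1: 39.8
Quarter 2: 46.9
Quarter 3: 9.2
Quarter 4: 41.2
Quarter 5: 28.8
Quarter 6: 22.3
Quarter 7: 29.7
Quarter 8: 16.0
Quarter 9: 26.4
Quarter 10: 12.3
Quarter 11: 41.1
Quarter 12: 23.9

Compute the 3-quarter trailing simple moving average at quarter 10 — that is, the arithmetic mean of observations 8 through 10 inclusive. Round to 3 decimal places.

Sum of periods 8–10: 16.0 + 26.4 + 12.3 = 54.7
Divide by 3: 54.7 / 3 = 18.233

18.233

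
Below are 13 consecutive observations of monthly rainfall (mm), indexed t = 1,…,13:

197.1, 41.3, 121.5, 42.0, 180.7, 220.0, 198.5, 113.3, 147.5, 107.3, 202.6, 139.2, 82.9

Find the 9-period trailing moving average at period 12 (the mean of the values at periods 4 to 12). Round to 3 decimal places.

150.122

Sum of periods 4–12: 42.0 + 180.7 + 220.0 + 198.5 + 113.3 + 147.5 + 107.3 + 202.6 + 139.2 = 1351.1
Divide by 9: 1351.1 / 9 = 150.122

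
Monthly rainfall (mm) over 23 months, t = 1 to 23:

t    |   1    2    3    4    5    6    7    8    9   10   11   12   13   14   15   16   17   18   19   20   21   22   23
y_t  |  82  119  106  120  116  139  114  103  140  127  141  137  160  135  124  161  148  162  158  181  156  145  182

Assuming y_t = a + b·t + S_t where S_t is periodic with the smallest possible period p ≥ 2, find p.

First differences y_{t+1} − y_t: 37, -13, 14, -4, 23, -25, -11, 37, -13, 14, -4, 23, -25, -11, 37, -13, …
The difference pattern repeats every 7 terms and not for any smaller step, so p = 7.

7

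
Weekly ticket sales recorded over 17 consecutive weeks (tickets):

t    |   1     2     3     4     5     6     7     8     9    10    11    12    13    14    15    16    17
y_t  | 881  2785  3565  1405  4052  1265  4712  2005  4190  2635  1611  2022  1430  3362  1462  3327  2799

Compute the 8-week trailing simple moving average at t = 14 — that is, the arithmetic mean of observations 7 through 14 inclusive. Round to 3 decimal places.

2745.875

Sum of periods 7–14: 4712 + 2005 + 4190 + 2635 + 1611 + 2022 + 1430 + 3362 = 21967
Divide by 8: 21967 / 8 = 2745.875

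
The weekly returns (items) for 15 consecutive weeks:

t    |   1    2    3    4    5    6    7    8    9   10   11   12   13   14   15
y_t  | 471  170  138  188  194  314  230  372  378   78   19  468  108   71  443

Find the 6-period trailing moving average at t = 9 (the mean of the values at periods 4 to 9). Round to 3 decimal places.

Sum of periods 4–9: 188 + 194 + 314 + 230 + 372 + 378 = 1676
Divide by 6: 1676 / 6 = 279.333

279.333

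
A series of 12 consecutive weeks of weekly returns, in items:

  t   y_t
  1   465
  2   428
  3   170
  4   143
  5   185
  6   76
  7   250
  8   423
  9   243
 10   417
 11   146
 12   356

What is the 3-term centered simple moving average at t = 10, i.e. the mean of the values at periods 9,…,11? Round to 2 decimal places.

268.67

Sum of periods 9–11: 243 + 417 + 146 = 806
Divide by 3: 806 / 3 = 268.67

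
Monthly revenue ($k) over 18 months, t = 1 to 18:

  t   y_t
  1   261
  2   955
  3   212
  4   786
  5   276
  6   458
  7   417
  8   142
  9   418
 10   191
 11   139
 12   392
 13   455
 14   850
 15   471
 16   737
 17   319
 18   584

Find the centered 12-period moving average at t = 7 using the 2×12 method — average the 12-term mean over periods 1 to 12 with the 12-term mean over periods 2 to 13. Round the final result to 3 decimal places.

Sum over 1–12: 261 + 955 + 212 + 786 + 276 + 458 + 417 + 142 + 418 + 191 + 139 + 392 = 4647
Sum over 2–13: 955 + 212 + 786 + 276 + 458 + 417 + 142 + 418 + 191 + 139 + 392 + 455 = 4841
CMA at t=7 = (4647 + 4841) / (2·12) = 9488 / 24 = 395.333

395.333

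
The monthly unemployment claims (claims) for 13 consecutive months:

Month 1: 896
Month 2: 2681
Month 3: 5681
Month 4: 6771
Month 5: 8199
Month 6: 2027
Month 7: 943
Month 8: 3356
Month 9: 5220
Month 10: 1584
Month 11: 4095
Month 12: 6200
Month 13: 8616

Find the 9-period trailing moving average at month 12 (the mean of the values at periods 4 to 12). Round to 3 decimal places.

Sum of periods 4–12: 6771 + 8199 + 2027 + 943 + 3356 + 5220 + 1584 + 4095 + 6200 = 38395
Divide by 9: 38395 / 9 = 4266.111

4266.111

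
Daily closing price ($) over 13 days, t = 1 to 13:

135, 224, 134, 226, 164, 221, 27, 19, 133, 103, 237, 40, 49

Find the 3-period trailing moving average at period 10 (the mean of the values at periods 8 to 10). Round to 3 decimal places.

85.000

Sum of periods 8–10: 19 + 133 + 103 = 255
Divide by 3: 255 / 3 = 85.000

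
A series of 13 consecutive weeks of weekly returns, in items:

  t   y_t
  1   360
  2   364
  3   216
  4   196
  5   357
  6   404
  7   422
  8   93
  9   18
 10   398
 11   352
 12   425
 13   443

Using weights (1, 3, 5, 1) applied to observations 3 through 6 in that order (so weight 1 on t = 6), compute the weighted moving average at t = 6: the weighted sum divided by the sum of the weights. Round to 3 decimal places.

299.300

Weighted sum: 1·216 + 3·196 + 5·357 + 1·404 = 216 + 588 + 1785 + 404 = 2993
Weight total: 1 + 3 + 5 + 1 = 10
WMA = 2993 / 10 = 299.300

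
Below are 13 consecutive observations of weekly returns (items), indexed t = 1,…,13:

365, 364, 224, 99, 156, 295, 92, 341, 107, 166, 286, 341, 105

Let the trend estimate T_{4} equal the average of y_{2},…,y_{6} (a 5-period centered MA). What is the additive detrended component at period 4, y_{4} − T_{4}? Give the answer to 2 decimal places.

Trend T_4 = (364 + 224 + 99 + 156 + 295) / 5 = 1138/5 = 227.6000
Detrended value: 99 − 227.6000 = -128.60

-128.60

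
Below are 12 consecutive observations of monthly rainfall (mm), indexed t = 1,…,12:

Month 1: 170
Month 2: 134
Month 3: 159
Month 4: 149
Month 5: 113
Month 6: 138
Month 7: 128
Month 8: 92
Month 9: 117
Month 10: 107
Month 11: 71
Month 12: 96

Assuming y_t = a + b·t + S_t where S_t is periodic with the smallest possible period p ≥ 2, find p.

3

First differences y_{t+1} − y_t: -36, 25, -10, -36, 25, -10, -36, 25, …
The difference pattern repeats every 3 terms and not for any smaller step, so p = 3.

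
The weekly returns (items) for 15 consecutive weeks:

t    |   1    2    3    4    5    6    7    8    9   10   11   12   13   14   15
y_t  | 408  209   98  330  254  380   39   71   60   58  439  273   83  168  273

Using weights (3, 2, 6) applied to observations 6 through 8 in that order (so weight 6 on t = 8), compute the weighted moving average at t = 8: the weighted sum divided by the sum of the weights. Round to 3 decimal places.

Weighted sum: 3·380 + 2·39 + 6·71 = 1140 + 78 + 426 = 1644
Weight total: 3 + 2 + 6 = 11
WMA = 1644 / 11 = 149.455

149.455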